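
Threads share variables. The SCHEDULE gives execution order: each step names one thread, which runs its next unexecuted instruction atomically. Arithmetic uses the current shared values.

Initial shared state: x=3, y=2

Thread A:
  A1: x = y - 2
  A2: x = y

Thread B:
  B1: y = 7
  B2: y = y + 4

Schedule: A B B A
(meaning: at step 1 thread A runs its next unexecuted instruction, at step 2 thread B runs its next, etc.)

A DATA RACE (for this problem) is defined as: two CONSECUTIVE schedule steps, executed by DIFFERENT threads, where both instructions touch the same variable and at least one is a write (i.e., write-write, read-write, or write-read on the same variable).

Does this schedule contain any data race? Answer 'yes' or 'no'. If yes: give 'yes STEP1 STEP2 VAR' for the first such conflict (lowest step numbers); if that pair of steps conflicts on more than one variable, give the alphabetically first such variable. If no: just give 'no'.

Steps 1,2: A(x = y - 2) vs B(y = 7). RACE on y (R-W).
Steps 2,3: same thread (B). No race.
Steps 3,4: B(y = y + 4) vs A(x = y). RACE on y (W-R).
First conflict at steps 1,2.

Answer: yes 1 2 y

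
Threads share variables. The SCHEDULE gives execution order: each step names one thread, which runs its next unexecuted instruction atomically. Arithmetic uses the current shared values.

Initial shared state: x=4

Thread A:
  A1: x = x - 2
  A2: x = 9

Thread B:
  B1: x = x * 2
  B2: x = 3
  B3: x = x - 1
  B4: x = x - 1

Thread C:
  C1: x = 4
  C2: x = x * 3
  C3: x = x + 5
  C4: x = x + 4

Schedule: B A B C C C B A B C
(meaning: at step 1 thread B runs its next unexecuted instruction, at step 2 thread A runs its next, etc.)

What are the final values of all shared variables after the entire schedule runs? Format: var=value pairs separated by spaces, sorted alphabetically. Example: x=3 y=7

Answer: x=12

Derivation:
Step 1: thread B executes B1 (x = x * 2). Shared: x=8. PCs: A@0 B@1 C@0
Step 2: thread A executes A1 (x = x - 2). Shared: x=6. PCs: A@1 B@1 C@0
Step 3: thread B executes B2 (x = 3). Shared: x=3. PCs: A@1 B@2 C@0
Step 4: thread C executes C1 (x = 4). Shared: x=4. PCs: A@1 B@2 C@1
Step 5: thread C executes C2 (x = x * 3). Shared: x=12. PCs: A@1 B@2 C@2
Step 6: thread C executes C3 (x = x + 5). Shared: x=17. PCs: A@1 B@2 C@3
Step 7: thread B executes B3 (x = x - 1). Shared: x=16. PCs: A@1 B@3 C@3
Step 8: thread A executes A2 (x = 9). Shared: x=9. PCs: A@2 B@3 C@3
Step 9: thread B executes B4 (x = x - 1). Shared: x=8. PCs: A@2 B@4 C@3
Step 10: thread C executes C4 (x = x + 4). Shared: x=12. PCs: A@2 B@4 C@4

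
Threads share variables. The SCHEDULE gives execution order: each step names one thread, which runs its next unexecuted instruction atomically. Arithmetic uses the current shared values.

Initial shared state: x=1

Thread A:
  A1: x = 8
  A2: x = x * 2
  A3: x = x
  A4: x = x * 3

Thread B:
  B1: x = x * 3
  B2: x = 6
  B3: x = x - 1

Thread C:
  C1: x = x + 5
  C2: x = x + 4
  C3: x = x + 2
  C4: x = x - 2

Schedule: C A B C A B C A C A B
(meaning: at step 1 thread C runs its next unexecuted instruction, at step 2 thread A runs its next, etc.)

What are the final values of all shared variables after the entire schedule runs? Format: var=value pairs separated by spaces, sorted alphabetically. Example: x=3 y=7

Step 1: thread C executes C1 (x = x + 5). Shared: x=6. PCs: A@0 B@0 C@1
Step 2: thread A executes A1 (x = 8). Shared: x=8. PCs: A@1 B@0 C@1
Step 3: thread B executes B1 (x = x * 3). Shared: x=24. PCs: A@1 B@1 C@1
Step 4: thread C executes C2 (x = x + 4). Shared: x=28. PCs: A@1 B@1 C@2
Step 5: thread A executes A2 (x = x * 2). Shared: x=56. PCs: A@2 B@1 C@2
Step 6: thread B executes B2 (x = 6). Shared: x=6. PCs: A@2 B@2 C@2
Step 7: thread C executes C3 (x = x + 2). Shared: x=8. PCs: A@2 B@2 C@3
Step 8: thread A executes A3 (x = x). Shared: x=8. PCs: A@3 B@2 C@3
Step 9: thread C executes C4 (x = x - 2). Shared: x=6. PCs: A@3 B@2 C@4
Step 10: thread A executes A4 (x = x * 3). Shared: x=18. PCs: A@4 B@2 C@4
Step 11: thread B executes B3 (x = x - 1). Shared: x=17. PCs: A@4 B@3 C@4

Answer: x=17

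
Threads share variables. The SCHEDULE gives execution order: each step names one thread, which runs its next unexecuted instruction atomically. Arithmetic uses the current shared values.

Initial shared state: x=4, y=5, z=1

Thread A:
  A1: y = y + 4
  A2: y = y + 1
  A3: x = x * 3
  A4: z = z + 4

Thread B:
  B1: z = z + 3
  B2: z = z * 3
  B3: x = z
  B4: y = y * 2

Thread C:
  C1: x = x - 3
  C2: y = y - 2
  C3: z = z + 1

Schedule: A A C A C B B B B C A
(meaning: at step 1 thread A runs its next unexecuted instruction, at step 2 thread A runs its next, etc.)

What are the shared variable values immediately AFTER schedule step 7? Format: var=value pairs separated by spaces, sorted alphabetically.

Step 1: thread A executes A1 (y = y + 4). Shared: x=4 y=9 z=1. PCs: A@1 B@0 C@0
Step 2: thread A executes A2 (y = y + 1). Shared: x=4 y=10 z=1. PCs: A@2 B@0 C@0
Step 3: thread C executes C1 (x = x - 3). Shared: x=1 y=10 z=1. PCs: A@2 B@0 C@1
Step 4: thread A executes A3 (x = x * 3). Shared: x=3 y=10 z=1. PCs: A@3 B@0 C@1
Step 5: thread C executes C2 (y = y - 2). Shared: x=3 y=8 z=1. PCs: A@3 B@0 C@2
Step 6: thread B executes B1 (z = z + 3). Shared: x=3 y=8 z=4. PCs: A@3 B@1 C@2
Step 7: thread B executes B2 (z = z * 3). Shared: x=3 y=8 z=12. PCs: A@3 B@2 C@2

Answer: x=3 y=8 z=12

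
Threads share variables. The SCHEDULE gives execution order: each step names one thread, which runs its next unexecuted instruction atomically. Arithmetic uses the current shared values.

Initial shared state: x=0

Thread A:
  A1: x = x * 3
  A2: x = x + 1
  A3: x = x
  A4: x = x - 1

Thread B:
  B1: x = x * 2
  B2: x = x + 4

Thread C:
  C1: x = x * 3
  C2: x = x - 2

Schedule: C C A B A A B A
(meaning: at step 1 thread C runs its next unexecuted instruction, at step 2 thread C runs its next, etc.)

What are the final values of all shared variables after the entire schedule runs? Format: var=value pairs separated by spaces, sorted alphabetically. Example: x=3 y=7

Step 1: thread C executes C1 (x = x * 3). Shared: x=0. PCs: A@0 B@0 C@1
Step 2: thread C executes C2 (x = x - 2). Shared: x=-2. PCs: A@0 B@0 C@2
Step 3: thread A executes A1 (x = x * 3). Shared: x=-6. PCs: A@1 B@0 C@2
Step 4: thread B executes B1 (x = x * 2). Shared: x=-12. PCs: A@1 B@1 C@2
Step 5: thread A executes A2 (x = x + 1). Shared: x=-11. PCs: A@2 B@1 C@2
Step 6: thread A executes A3 (x = x). Shared: x=-11. PCs: A@3 B@1 C@2
Step 7: thread B executes B2 (x = x + 4). Shared: x=-7. PCs: A@3 B@2 C@2
Step 8: thread A executes A4 (x = x - 1). Shared: x=-8. PCs: A@4 B@2 C@2

Answer: x=-8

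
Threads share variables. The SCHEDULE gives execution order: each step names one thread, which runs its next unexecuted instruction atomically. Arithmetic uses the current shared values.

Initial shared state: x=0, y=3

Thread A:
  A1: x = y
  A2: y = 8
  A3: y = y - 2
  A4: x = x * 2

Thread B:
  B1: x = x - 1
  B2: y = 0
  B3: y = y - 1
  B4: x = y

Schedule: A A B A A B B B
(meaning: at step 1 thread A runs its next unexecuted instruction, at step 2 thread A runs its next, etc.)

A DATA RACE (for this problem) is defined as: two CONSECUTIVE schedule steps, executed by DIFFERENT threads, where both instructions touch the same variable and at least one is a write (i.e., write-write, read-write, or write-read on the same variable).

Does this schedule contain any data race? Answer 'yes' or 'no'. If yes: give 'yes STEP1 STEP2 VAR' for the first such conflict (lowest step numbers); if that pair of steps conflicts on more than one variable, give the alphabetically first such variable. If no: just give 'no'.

Steps 1,2: same thread (A). No race.
Steps 2,3: A(r=-,w=y) vs B(r=x,w=x). No conflict.
Steps 3,4: B(r=x,w=x) vs A(r=y,w=y). No conflict.
Steps 4,5: same thread (A). No race.
Steps 5,6: A(r=x,w=x) vs B(r=-,w=y). No conflict.
Steps 6,7: same thread (B). No race.
Steps 7,8: same thread (B). No race.

Answer: no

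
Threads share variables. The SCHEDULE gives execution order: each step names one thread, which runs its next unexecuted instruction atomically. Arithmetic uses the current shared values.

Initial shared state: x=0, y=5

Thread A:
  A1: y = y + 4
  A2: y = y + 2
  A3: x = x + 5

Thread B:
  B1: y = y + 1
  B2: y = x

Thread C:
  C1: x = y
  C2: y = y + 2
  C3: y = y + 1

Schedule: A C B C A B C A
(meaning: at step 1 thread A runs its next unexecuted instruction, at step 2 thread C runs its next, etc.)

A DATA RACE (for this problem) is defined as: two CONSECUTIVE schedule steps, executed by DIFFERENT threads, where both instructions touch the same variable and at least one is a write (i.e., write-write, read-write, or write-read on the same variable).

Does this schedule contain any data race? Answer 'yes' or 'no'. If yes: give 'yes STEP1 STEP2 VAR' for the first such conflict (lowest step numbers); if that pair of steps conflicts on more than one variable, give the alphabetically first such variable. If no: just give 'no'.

Steps 1,2: A(y = y + 4) vs C(x = y). RACE on y (W-R).
Steps 2,3: C(x = y) vs B(y = y + 1). RACE on y (R-W).
Steps 3,4: B(y = y + 1) vs C(y = y + 2). RACE on y (W-W).
Steps 4,5: C(y = y + 2) vs A(y = y + 2). RACE on y (W-W).
Steps 5,6: A(y = y + 2) vs B(y = x). RACE on y (W-W).
Steps 6,7: B(y = x) vs C(y = y + 1). RACE on y (W-W).
Steps 7,8: C(r=y,w=y) vs A(r=x,w=x). No conflict.
First conflict at steps 1,2.

Answer: yes 1 2 y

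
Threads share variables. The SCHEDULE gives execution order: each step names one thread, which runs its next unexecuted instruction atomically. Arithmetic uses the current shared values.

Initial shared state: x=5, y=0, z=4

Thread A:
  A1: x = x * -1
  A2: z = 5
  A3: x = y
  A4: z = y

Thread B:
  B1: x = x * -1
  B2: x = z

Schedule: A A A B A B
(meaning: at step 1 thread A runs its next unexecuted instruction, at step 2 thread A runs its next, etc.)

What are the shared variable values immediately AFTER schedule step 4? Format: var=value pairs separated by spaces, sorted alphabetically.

Step 1: thread A executes A1 (x = x * -1). Shared: x=-5 y=0 z=4. PCs: A@1 B@0
Step 2: thread A executes A2 (z = 5). Shared: x=-5 y=0 z=5. PCs: A@2 B@0
Step 3: thread A executes A3 (x = y). Shared: x=0 y=0 z=5. PCs: A@3 B@0
Step 4: thread B executes B1 (x = x * -1). Shared: x=0 y=0 z=5. PCs: A@3 B@1

Answer: x=0 y=0 z=5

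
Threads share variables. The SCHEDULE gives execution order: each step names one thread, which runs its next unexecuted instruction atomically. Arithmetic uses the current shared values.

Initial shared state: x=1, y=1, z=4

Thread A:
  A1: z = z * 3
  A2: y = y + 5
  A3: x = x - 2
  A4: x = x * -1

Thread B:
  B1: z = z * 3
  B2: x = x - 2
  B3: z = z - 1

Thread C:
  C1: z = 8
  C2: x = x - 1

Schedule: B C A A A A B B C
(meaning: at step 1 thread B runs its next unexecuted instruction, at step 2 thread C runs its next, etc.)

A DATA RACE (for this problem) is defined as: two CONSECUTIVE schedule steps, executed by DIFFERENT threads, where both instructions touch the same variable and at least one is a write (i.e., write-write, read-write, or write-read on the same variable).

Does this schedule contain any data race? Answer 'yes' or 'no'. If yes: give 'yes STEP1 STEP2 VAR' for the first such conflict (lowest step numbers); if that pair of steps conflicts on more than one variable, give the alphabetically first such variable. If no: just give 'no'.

Steps 1,2: B(z = z * 3) vs C(z = 8). RACE on z (W-W).
Steps 2,3: C(z = 8) vs A(z = z * 3). RACE on z (W-W).
Steps 3,4: same thread (A). No race.
Steps 4,5: same thread (A). No race.
Steps 5,6: same thread (A). No race.
Steps 6,7: A(x = x * -1) vs B(x = x - 2). RACE on x (W-W).
Steps 7,8: same thread (B). No race.
Steps 8,9: B(r=z,w=z) vs C(r=x,w=x). No conflict.
First conflict at steps 1,2.

Answer: yes 1 2 z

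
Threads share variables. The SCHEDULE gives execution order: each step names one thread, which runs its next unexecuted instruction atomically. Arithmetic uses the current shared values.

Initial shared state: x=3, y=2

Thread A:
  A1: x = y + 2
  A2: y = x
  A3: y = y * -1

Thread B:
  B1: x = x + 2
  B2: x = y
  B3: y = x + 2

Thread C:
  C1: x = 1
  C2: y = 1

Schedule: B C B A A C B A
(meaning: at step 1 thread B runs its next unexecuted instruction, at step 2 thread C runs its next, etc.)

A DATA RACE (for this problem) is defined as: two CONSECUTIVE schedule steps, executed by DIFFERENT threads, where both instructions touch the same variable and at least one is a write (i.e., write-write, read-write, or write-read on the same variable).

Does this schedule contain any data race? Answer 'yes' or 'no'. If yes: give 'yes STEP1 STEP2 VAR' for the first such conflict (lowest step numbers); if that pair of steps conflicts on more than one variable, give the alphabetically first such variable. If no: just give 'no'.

Steps 1,2: B(x = x + 2) vs C(x = 1). RACE on x (W-W).
Steps 2,3: C(x = 1) vs B(x = y). RACE on x (W-W).
Steps 3,4: B(x = y) vs A(x = y + 2). RACE on x (W-W).
Steps 4,5: same thread (A). No race.
Steps 5,6: A(y = x) vs C(y = 1). RACE on y (W-W).
Steps 6,7: C(y = 1) vs B(y = x + 2). RACE on y (W-W).
Steps 7,8: B(y = x + 2) vs A(y = y * -1). RACE on y (W-W).
First conflict at steps 1,2.

Answer: yes 1 2 x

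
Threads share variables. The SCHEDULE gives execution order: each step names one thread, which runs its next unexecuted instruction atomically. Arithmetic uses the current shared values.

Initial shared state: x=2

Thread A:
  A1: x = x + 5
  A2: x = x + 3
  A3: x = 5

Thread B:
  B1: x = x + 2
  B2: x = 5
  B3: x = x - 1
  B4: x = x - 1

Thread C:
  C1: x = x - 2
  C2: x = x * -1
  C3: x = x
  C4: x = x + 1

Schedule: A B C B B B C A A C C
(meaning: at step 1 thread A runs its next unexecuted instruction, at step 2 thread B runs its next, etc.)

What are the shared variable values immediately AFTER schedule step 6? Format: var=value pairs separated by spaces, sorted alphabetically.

Answer: x=3

Derivation:
Step 1: thread A executes A1 (x = x + 5). Shared: x=7. PCs: A@1 B@0 C@0
Step 2: thread B executes B1 (x = x + 2). Shared: x=9. PCs: A@1 B@1 C@0
Step 3: thread C executes C1 (x = x - 2). Shared: x=7. PCs: A@1 B@1 C@1
Step 4: thread B executes B2 (x = 5). Shared: x=5. PCs: A@1 B@2 C@1
Step 5: thread B executes B3 (x = x - 1). Shared: x=4. PCs: A@1 B@3 C@1
Step 6: thread B executes B4 (x = x - 1). Shared: x=3. PCs: A@1 B@4 C@1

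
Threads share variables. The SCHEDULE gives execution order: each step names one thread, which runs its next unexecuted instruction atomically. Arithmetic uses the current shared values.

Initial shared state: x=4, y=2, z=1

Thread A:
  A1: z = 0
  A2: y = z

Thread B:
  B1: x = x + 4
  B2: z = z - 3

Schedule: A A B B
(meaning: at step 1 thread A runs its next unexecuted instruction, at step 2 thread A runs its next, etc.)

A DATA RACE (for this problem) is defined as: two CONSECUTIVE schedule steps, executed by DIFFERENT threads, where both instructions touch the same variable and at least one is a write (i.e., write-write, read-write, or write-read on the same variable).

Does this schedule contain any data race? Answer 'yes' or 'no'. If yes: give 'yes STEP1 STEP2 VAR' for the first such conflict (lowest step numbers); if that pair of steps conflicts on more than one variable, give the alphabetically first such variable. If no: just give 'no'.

Answer: no

Derivation:
Steps 1,2: same thread (A). No race.
Steps 2,3: A(r=z,w=y) vs B(r=x,w=x). No conflict.
Steps 3,4: same thread (B). No race.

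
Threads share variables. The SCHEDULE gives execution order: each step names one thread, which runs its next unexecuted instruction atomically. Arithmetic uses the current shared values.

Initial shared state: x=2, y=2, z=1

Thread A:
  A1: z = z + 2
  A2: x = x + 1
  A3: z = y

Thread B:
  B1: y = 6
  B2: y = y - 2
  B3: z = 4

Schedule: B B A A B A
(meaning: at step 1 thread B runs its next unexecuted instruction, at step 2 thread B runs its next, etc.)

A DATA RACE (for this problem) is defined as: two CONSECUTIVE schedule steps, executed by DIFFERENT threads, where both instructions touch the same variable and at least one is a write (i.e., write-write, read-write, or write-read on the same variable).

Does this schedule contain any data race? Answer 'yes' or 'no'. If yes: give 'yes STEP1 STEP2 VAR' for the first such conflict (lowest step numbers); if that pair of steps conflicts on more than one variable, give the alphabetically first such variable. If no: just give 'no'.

Steps 1,2: same thread (B). No race.
Steps 2,3: B(r=y,w=y) vs A(r=z,w=z). No conflict.
Steps 3,4: same thread (A). No race.
Steps 4,5: A(r=x,w=x) vs B(r=-,w=z). No conflict.
Steps 5,6: B(z = 4) vs A(z = y). RACE on z (W-W).
First conflict at steps 5,6.

Answer: yes 5 6 z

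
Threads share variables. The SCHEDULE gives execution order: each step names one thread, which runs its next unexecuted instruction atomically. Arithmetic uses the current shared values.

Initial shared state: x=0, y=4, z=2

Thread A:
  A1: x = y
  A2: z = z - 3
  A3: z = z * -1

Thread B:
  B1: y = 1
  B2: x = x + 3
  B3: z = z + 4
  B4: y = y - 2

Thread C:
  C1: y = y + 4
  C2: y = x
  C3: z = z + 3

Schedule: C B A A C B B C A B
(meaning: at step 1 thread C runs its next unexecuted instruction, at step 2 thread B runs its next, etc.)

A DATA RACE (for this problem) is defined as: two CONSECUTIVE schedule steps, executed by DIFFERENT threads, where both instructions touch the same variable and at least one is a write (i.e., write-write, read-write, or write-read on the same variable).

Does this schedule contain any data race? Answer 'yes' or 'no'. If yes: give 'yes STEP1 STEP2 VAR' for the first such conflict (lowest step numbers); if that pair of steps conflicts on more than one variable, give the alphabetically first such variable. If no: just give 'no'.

Steps 1,2: C(y = y + 4) vs B(y = 1). RACE on y (W-W).
Steps 2,3: B(y = 1) vs A(x = y). RACE on y (W-R).
Steps 3,4: same thread (A). No race.
Steps 4,5: A(r=z,w=z) vs C(r=x,w=y). No conflict.
Steps 5,6: C(y = x) vs B(x = x + 3). RACE on x (R-W).
Steps 6,7: same thread (B). No race.
Steps 7,8: B(z = z + 4) vs C(z = z + 3). RACE on z (W-W).
Steps 8,9: C(z = z + 3) vs A(z = z * -1). RACE on z (W-W).
Steps 9,10: A(r=z,w=z) vs B(r=y,w=y). No conflict.
First conflict at steps 1,2.

Answer: yes 1 2 y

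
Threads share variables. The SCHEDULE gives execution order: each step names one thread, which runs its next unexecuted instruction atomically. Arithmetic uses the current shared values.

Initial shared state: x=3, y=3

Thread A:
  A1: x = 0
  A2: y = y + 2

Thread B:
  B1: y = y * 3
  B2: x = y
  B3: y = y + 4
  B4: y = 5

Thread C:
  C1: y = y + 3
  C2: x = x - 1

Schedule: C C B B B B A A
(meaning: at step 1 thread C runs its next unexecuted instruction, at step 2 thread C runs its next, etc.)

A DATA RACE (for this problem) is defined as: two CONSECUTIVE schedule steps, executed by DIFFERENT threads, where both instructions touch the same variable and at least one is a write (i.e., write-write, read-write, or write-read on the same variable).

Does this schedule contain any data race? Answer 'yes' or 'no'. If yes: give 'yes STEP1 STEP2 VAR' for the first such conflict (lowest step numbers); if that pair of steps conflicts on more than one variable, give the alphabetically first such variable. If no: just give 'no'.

Answer: no

Derivation:
Steps 1,2: same thread (C). No race.
Steps 2,3: C(r=x,w=x) vs B(r=y,w=y). No conflict.
Steps 3,4: same thread (B). No race.
Steps 4,5: same thread (B). No race.
Steps 5,6: same thread (B). No race.
Steps 6,7: B(r=-,w=y) vs A(r=-,w=x). No conflict.
Steps 7,8: same thread (A). No race.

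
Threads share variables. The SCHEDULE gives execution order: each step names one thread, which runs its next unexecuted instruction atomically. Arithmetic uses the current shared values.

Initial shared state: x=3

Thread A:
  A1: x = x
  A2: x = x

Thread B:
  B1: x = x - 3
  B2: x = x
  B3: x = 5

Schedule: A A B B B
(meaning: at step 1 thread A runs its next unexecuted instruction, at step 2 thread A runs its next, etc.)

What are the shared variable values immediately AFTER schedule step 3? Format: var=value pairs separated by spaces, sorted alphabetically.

Step 1: thread A executes A1 (x = x). Shared: x=3. PCs: A@1 B@0
Step 2: thread A executes A2 (x = x). Shared: x=3. PCs: A@2 B@0
Step 3: thread B executes B1 (x = x - 3). Shared: x=0. PCs: A@2 B@1

Answer: x=0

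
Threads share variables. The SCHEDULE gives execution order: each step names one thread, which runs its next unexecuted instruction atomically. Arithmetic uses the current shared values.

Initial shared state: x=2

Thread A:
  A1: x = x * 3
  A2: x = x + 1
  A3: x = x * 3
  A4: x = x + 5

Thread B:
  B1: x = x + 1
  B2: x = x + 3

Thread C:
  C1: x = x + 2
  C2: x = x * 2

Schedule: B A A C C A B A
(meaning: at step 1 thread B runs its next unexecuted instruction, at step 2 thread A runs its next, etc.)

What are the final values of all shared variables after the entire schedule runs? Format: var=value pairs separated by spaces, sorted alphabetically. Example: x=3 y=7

Answer: x=80

Derivation:
Step 1: thread B executes B1 (x = x + 1). Shared: x=3. PCs: A@0 B@1 C@0
Step 2: thread A executes A1 (x = x * 3). Shared: x=9. PCs: A@1 B@1 C@0
Step 3: thread A executes A2 (x = x + 1). Shared: x=10. PCs: A@2 B@1 C@0
Step 4: thread C executes C1 (x = x + 2). Shared: x=12. PCs: A@2 B@1 C@1
Step 5: thread C executes C2 (x = x * 2). Shared: x=24. PCs: A@2 B@1 C@2
Step 6: thread A executes A3 (x = x * 3). Shared: x=72. PCs: A@3 B@1 C@2
Step 7: thread B executes B2 (x = x + 3). Shared: x=75. PCs: A@3 B@2 C@2
Step 8: thread A executes A4 (x = x + 5). Shared: x=80. PCs: A@4 B@2 C@2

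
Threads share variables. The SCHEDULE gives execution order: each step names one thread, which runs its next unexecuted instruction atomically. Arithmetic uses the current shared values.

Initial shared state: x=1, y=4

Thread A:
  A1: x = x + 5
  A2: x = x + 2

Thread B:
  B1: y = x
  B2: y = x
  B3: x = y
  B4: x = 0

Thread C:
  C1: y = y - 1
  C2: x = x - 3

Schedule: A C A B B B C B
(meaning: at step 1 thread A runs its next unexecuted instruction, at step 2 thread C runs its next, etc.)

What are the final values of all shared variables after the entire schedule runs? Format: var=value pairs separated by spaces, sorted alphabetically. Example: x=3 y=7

Step 1: thread A executes A1 (x = x + 5). Shared: x=6 y=4. PCs: A@1 B@0 C@0
Step 2: thread C executes C1 (y = y - 1). Shared: x=6 y=3. PCs: A@1 B@0 C@1
Step 3: thread A executes A2 (x = x + 2). Shared: x=8 y=3. PCs: A@2 B@0 C@1
Step 4: thread B executes B1 (y = x). Shared: x=8 y=8. PCs: A@2 B@1 C@1
Step 5: thread B executes B2 (y = x). Shared: x=8 y=8. PCs: A@2 B@2 C@1
Step 6: thread B executes B3 (x = y). Shared: x=8 y=8. PCs: A@2 B@3 C@1
Step 7: thread C executes C2 (x = x - 3). Shared: x=5 y=8. PCs: A@2 B@3 C@2
Step 8: thread B executes B4 (x = 0). Shared: x=0 y=8. PCs: A@2 B@4 C@2

Answer: x=0 y=8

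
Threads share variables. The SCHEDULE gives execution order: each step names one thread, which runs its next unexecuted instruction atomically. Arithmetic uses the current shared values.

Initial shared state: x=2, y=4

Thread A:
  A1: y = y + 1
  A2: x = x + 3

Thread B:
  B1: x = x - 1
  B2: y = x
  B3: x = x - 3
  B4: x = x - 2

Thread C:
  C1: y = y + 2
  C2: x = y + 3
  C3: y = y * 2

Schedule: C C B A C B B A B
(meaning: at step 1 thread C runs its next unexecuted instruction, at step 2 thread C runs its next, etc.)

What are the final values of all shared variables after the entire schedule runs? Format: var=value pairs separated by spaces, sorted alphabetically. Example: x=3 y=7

Answer: x=6 y=8

Derivation:
Step 1: thread C executes C1 (y = y + 2). Shared: x=2 y=6. PCs: A@0 B@0 C@1
Step 2: thread C executes C2 (x = y + 3). Shared: x=9 y=6. PCs: A@0 B@0 C@2
Step 3: thread B executes B1 (x = x - 1). Shared: x=8 y=6. PCs: A@0 B@1 C@2
Step 4: thread A executes A1 (y = y + 1). Shared: x=8 y=7. PCs: A@1 B@1 C@2
Step 5: thread C executes C3 (y = y * 2). Shared: x=8 y=14. PCs: A@1 B@1 C@3
Step 6: thread B executes B2 (y = x). Shared: x=8 y=8. PCs: A@1 B@2 C@3
Step 7: thread B executes B3 (x = x - 3). Shared: x=5 y=8. PCs: A@1 B@3 C@3
Step 8: thread A executes A2 (x = x + 3). Shared: x=8 y=8. PCs: A@2 B@3 C@3
Step 9: thread B executes B4 (x = x - 2). Shared: x=6 y=8. PCs: A@2 B@4 C@3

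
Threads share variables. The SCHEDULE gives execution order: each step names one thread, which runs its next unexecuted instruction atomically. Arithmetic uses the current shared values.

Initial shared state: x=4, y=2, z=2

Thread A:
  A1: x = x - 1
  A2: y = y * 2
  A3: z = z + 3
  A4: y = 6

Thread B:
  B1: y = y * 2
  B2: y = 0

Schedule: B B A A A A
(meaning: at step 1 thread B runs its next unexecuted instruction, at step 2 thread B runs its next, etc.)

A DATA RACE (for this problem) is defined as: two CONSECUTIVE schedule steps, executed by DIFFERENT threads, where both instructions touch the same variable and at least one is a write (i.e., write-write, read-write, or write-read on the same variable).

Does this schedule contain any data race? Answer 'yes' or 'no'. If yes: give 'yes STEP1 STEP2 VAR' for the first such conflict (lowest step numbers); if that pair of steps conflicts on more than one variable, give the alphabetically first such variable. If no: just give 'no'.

Steps 1,2: same thread (B). No race.
Steps 2,3: B(r=-,w=y) vs A(r=x,w=x). No conflict.
Steps 3,4: same thread (A). No race.
Steps 4,5: same thread (A). No race.
Steps 5,6: same thread (A). No race.

Answer: no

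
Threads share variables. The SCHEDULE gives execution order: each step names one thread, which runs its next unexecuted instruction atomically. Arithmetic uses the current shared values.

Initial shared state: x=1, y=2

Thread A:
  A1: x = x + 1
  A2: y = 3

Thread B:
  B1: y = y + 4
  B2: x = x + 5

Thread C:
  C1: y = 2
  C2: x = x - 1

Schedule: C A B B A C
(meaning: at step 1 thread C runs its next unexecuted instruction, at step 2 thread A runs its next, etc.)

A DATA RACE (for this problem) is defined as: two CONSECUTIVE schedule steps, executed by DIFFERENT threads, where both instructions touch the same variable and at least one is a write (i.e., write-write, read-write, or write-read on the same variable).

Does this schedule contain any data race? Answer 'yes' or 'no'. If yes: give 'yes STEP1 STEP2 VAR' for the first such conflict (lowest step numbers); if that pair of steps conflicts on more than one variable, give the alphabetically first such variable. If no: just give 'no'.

Steps 1,2: C(r=-,w=y) vs A(r=x,w=x). No conflict.
Steps 2,3: A(r=x,w=x) vs B(r=y,w=y). No conflict.
Steps 3,4: same thread (B). No race.
Steps 4,5: B(r=x,w=x) vs A(r=-,w=y). No conflict.
Steps 5,6: A(r=-,w=y) vs C(r=x,w=x). No conflict.

Answer: no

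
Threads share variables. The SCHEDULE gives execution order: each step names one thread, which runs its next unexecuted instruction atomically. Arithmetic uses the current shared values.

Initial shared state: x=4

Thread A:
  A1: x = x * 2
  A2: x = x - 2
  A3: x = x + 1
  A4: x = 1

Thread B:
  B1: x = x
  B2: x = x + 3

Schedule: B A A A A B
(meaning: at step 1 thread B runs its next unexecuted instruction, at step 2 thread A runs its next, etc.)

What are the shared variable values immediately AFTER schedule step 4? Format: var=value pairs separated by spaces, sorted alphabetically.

Answer: x=7

Derivation:
Step 1: thread B executes B1 (x = x). Shared: x=4. PCs: A@0 B@1
Step 2: thread A executes A1 (x = x * 2). Shared: x=8. PCs: A@1 B@1
Step 3: thread A executes A2 (x = x - 2). Shared: x=6. PCs: A@2 B@1
Step 4: thread A executes A3 (x = x + 1). Shared: x=7. PCs: A@3 B@1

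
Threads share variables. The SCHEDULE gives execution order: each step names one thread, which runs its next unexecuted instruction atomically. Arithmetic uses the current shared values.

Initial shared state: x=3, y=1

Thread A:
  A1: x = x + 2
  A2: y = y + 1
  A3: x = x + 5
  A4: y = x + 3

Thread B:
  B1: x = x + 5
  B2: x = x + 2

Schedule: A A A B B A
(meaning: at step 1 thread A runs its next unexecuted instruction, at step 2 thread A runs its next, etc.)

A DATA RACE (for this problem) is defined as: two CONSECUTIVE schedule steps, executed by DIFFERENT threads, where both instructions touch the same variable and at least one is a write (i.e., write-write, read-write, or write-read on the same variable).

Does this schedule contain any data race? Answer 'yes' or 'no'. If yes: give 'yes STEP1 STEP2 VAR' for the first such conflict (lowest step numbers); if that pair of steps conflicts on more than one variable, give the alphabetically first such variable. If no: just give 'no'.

Steps 1,2: same thread (A). No race.
Steps 2,3: same thread (A). No race.
Steps 3,4: A(x = x + 5) vs B(x = x + 5). RACE on x (W-W).
Steps 4,5: same thread (B). No race.
Steps 5,6: B(x = x + 2) vs A(y = x + 3). RACE on x (W-R).
First conflict at steps 3,4.

Answer: yes 3 4 x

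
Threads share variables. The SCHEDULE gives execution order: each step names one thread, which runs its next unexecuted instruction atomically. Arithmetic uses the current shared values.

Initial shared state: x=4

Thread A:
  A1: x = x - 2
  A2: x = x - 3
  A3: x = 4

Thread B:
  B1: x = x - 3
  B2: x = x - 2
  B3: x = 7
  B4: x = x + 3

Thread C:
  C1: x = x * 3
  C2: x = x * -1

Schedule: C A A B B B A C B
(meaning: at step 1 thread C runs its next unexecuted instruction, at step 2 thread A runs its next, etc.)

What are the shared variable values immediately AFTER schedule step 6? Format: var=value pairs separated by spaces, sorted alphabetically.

Step 1: thread C executes C1 (x = x * 3). Shared: x=12. PCs: A@0 B@0 C@1
Step 2: thread A executes A1 (x = x - 2). Shared: x=10. PCs: A@1 B@0 C@1
Step 3: thread A executes A2 (x = x - 3). Shared: x=7. PCs: A@2 B@0 C@1
Step 4: thread B executes B1 (x = x - 3). Shared: x=4. PCs: A@2 B@1 C@1
Step 5: thread B executes B2 (x = x - 2). Shared: x=2. PCs: A@2 B@2 C@1
Step 6: thread B executes B3 (x = 7). Shared: x=7. PCs: A@2 B@3 C@1

Answer: x=7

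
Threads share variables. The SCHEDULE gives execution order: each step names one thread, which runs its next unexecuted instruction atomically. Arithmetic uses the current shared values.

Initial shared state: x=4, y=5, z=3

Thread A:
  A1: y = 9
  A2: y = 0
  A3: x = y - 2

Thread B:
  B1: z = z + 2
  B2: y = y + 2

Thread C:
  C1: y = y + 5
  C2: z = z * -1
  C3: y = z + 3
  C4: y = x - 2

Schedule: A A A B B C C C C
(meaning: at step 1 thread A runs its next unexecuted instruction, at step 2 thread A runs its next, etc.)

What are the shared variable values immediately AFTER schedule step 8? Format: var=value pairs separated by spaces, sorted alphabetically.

Step 1: thread A executes A1 (y = 9). Shared: x=4 y=9 z=3. PCs: A@1 B@0 C@0
Step 2: thread A executes A2 (y = 0). Shared: x=4 y=0 z=3. PCs: A@2 B@0 C@0
Step 3: thread A executes A3 (x = y - 2). Shared: x=-2 y=0 z=3. PCs: A@3 B@0 C@0
Step 4: thread B executes B1 (z = z + 2). Shared: x=-2 y=0 z=5. PCs: A@3 B@1 C@0
Step 5: thread B executes B2 (y = y + 2). Shared: x=-2 y=2 z=5. PCs: A@3 B@2 C@0
Step 6: thread C executes C1 (y = y + 5). Shared: x=-2 y=7 z=5. PCs: A@3 B@2 C@1
Step 7: thread C executes C2 (z = z * -1). Shared: x=-2 y=7 z=-5. PCs: A@3 B@2 C@2
Step 8: thread C executes C3 (y = z + 3). Shared: x=-2 y=-2 z=-5. PCs: A@3 B@2 C@3

Answer: x=-2 y=-2 z=-5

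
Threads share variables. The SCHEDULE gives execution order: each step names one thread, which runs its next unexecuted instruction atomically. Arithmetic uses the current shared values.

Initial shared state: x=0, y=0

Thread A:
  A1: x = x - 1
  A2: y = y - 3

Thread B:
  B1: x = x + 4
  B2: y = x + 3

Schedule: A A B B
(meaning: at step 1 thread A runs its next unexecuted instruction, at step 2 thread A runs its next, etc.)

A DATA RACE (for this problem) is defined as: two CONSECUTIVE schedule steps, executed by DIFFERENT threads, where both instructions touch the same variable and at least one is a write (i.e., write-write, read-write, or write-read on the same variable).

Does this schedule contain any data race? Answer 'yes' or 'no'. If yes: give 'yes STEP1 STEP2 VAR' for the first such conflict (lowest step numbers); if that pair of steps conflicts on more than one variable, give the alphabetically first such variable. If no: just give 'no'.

Steps 1,2: same thread (A). No race.
Steps 2,3: A(r=y,w=y) vs B(r=x,w=x). No conflict.
Steps 3,4: same thread (B). No race.

Answer: no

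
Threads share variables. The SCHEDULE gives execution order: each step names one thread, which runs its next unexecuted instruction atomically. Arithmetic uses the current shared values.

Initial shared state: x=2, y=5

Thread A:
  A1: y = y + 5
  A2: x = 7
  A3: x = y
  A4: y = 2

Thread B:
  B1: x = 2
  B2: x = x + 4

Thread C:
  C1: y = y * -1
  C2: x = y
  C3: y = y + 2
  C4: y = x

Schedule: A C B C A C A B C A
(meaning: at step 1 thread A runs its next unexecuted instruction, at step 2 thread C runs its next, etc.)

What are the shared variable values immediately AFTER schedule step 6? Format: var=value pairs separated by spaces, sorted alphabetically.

Step 1: thread A executes A1 (y = y + 5). Shared: x=2 y=10. PCs: A@1 B@0 C@0
Step 2: thread C executes C1 (y = y * -1). Shared: x=2 y=-10. PCs: A@1 B@0 C@1
Step 3: thread B executes B1 (x = 2). Shared: x=2 y=-10. PCs: A@1 B@1 C@1
Step 4: thread C executes C2 (x = y). Shared: x=-10 y=-10. PCs: A@1 B@1 C@2
Step 5: thread A executes A2 (x = 7). Shared: x=7 y=-10. PCs: A@2 B@1 C@2
Step 6: thread C executes C3 (y = y + 2). Shared: x=7 y=-8. PCs: A@2 B@1 C@3

Answer: x=7 y=-8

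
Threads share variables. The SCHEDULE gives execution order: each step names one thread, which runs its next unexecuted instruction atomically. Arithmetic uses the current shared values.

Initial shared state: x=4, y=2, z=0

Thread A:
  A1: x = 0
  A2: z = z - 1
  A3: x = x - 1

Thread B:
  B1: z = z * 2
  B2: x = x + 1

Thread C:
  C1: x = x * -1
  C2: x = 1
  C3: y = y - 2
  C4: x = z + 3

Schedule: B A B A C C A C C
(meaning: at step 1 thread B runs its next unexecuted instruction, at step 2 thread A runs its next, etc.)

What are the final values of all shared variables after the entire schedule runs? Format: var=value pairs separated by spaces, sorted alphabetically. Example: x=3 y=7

Step 1: thread B executes B1 (z = z * 2). Shared: x=4 y=2 z=0. PCs: A@0 B@1 C@0
Step 2: thread A executes A1 (x = 0). Shared: x=0 y=2 z=0. PCs: A@1 B@1 C@0
Step 3: thread B executes B2 (x = x + 1). Shared: x=1 y=2 z=0. PCs: A@1 B@2 C@0
Step 4: thread A executes A2 (z = z - 1). Shared: x=1 y=2 z=-1. PCs: A@2 B@2 C@0
Step 5: thread C executes C1 (x = x * -1). Shared: x=-1 y=2 z=-1. PCs: A@2 B@2 C@1
Step 6: thread C executes C2 (x = 1). Shared: x=1 y=2 z=-1. PCs: A@2 B@2 C@2
Step 7: thread A executes A3 (x = x - 1). Shared: x=0 y=2 z=-1. PCs: A@3 B@2 C@2
Step 8: thread C executes C3 (y = y - 2). Shared: x=0 y=0 z=-1. PCs: A@3 B@2 C@3
Step 9: thread C executes C4 (x = z + 3). Shared: x=2 y=0 z=-1. PCs: A@3 B@2 C@4

Answer: x=2 y=0 z=-1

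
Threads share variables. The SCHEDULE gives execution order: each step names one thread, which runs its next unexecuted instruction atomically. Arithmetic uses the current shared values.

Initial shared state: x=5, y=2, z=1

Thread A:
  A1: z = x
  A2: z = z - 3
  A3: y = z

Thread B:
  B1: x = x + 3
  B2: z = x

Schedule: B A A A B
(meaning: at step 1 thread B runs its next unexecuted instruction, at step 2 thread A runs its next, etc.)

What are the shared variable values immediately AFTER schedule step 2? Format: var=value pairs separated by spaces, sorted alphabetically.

Answer: x=8 y=2 z=8

Derivation:
Step 1: thread B executes B1 (x = x + 3). Shared: x=8 y=2 z=1. PCs: A@0 B@1
Step 2: thread A executes A1 (z = x). Shared: x=8 y=2 z=8. PCs: A@1 B@1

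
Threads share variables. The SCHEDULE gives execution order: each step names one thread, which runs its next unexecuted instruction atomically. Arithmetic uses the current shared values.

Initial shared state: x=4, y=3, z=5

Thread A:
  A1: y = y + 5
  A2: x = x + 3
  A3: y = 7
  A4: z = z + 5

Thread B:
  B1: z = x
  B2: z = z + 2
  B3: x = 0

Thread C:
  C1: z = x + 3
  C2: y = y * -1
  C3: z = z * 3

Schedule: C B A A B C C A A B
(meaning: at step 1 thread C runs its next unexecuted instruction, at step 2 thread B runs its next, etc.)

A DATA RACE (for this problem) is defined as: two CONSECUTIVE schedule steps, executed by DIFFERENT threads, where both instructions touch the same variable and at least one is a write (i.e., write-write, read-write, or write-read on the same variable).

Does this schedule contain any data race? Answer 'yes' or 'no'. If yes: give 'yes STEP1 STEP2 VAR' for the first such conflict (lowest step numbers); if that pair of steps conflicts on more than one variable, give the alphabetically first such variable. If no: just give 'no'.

Steps 1,2: C(z = x + 3) vs B(z = x). RACE on z (W-W).
Steps 2,3: B(r=x,w=z) vs A(r=y,w=y). No conflict.
Steps 3,4: same thread (A). No race.
Steps 4,5: A(r=x,w=x) vs B(r=z,w=z). No conflict.
Steps 5,6: B(r=z,w=z) vs C(r=y,w=y). No conflict.
Steps 6,7: same thread (C). No race.
Steps 7,8: C(r=z,w=z) vs A(r=-,w=y). No conflict.
Steps 8,9: same thread (A). No race.
Steps 9,10: A(r=z,w=z) vs B(r=-,w=x). No conflict.
First conflict at steps 1,2.

Answer: yes 1 2 z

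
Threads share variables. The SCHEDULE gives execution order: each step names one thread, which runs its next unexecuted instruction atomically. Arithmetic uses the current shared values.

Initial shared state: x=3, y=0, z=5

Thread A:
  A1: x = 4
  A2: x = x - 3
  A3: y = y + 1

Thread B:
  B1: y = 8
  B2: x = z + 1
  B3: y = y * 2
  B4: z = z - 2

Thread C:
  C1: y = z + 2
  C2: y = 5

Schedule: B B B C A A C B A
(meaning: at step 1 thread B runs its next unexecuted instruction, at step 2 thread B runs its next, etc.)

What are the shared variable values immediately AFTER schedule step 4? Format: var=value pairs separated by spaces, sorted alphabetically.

Answer: x=6 y=7 z=5

Derivation:
Step 1: thread B executes B1 (y = 8). Shared: x=3 y=8 z=5. PCs: A@0 B@1 C@0
Step 2: thread B executes B2 (x = z + 1). Shared: x=6 y=8 z=5. PCs: A@0 B@2 C@0
Step 3: thread B executes B3 (y = y * 2). Shared: x=6 y=16 z=5. PCs: A@0 B@3 C@0
Step 4: thread C executes C1 (y = z + 2). Shared: x=6 y=7 z=5. PCs: A@0 B@3 C@1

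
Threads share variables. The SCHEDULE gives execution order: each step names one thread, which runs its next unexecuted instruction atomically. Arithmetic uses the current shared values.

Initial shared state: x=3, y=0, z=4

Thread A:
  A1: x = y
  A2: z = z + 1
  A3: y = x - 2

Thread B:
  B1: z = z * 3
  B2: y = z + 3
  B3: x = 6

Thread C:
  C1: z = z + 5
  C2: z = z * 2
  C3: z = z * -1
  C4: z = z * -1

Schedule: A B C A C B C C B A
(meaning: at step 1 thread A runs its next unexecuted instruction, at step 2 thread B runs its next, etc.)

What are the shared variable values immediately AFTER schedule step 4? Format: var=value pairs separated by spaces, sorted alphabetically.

Answer: x=0 y=0 z=18

Derivation:
Step 1: thread A executes A1 (x = y). Shared: x=0 y=0 z=4. PCs: A@1 B@0 C@0
Step 2: thread B executes B1 (z = z * 3). Shared: x=0 y=0 z=12. PCs: A@1 B@1 C@0
Step 3: thread C executes C1 (z = z + 5). Shared: x=0 y=0 z=17. PCs: A@1 B@1 C@1
Step 4: thread A executes A2 (z = z + 1). Shared: x=0 y=0 z=18. PCs: A@2 B@1 C@1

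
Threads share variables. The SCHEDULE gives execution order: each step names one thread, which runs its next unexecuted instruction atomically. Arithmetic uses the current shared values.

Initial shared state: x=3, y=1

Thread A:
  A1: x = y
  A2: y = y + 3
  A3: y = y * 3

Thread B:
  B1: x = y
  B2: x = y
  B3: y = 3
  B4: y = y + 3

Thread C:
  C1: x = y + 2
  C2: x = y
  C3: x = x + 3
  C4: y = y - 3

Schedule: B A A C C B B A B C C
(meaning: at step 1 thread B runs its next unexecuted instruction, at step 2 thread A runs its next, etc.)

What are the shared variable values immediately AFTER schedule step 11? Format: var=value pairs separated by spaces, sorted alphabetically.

Answer: x=7 y=9

Derivation:
Step 1: thread B executes B1 (x = y). Shared: x=1 y=1. PCs: A@0 B@1 C@0
Step 2: thread A executes A1 (x = y). Shared: x=1 y=1. PCs: A@1 B@1 C@0
Step 3: thread A executes A2 (y = y + 3). Shared: x=1 y=4. PCs: A@2 B@1 C@0
Step 4: thread C executes C1 (x = y + 2). Shared: x=6 y=4. PCs: A@2 B@1 C@1
Step 5: thread C executes C2 (x = y). Shared: x=4 y=4. PCs: A@2 B@1 C@2
Step 6: thread B executes B2 (x = y). Shared: x=4 y=4. PCs: A@2 B@2 C@2
Step 7: thread B executes B3 (y = 3). Shared: x=4 y=3. PCs: A@2 B@3 C@2
Step 8: thread A executes A3 (y = y * 3). Shared: x=4 y=9. PCs: A@3 B@3 C@2
Step 9: thread B executes B4 (y = y + 3). Shared: x=4 y=12. PCs: A@3 B@4 C@2
Step 10: thread C executes C3 (x = x + 3). Shared: x=7 y=12. PCs: A@3 B@4 C@3
Step 11: thread C executes C4 (y = y - 3). Shared: x=7 y=9. PCs: A@3 B@4 C@4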